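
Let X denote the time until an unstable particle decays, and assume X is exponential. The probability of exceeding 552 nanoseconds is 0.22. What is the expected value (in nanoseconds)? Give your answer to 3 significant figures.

365

e^(−λ·552) = 0.22 ⇒ λ = −ln(0.22)/552 = 0.00274299.
Mean = 1/λ = 364.566 nanoseconds.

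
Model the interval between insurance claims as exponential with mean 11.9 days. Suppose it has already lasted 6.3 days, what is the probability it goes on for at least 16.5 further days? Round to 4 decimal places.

The rate is λ = 1/11.9 = 0.0840336 per day.
The exponential is memoryless, so the remaining time is again Exp(λ): the condition X > 6.3 is irrelevant.
P(X > 16.5) = e^(−1.3866) ≈ 0.2499.

0.2499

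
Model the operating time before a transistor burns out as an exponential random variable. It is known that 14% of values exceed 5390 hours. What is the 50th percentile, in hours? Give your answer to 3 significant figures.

1900

e^(−λ·5390) = 0.14 ⇒ λ = −ln(0.14)/5390 = 0.00036477.
50th percentile: 1 − e^(−λt) = 0.5, t = −ln(0.5)/λ = 1900.23 hours.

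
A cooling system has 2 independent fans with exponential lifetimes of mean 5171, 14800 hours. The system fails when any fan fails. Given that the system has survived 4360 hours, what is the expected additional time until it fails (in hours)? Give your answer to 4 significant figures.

3832

First-failure rate Σλ = 1/5171 + 1/14800 = 0.000260954.
By memorylessness the expected residual is 1/Σλ = 3832.1 hours, regardless of the 4360 already elapsed.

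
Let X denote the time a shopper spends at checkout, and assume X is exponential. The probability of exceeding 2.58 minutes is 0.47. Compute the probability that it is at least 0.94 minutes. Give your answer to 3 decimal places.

e^(−λ·2.58) = 0.47 ⇒ λ = −ln(0.47)/2.58 = 0.292644.
P(X > 0.94) = e^(−0.292644·0.94) = e^(−0.27509) ≈ 0.760.

0.760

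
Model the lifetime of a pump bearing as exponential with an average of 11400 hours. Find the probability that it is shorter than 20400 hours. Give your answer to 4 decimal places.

0.8330

The rate is λ = 1/11400 = 0.0000877193 per hour.
P(X ≤ 20400) = 1 − e^(−λ·20400) = 1 − e^(−1.7895) ≈ 0.8330.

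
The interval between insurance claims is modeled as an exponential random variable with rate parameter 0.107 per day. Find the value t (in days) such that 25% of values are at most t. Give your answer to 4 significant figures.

Set 1 − e^(−λt) = 0.25, so t = −ln(0.75)/λ = 0.28768/0.107 ≈ 2.68862 days.

2.689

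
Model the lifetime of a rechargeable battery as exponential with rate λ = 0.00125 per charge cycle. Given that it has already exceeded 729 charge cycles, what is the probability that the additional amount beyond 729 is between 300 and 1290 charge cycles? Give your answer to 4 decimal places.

0.4879

Memoryless: the residual past 729 is again Exp(λ).
P(300 < residual < 1290) = e^(−λ·300) − e^(−λ·1290) = 0.68729 − 0.19939 ≈ 0.4879.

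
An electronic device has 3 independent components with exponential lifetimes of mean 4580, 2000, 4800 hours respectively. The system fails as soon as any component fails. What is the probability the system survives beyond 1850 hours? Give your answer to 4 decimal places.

The first failure time is exponential with rate Σλ_i = 1/4580 + 1/2000 + 1/4800 = 0.000926674 per hour.
P(min > 1850) = e^(−0.000926674·1850) = e^(−1.7143) ≈ 0.1801.

0.1801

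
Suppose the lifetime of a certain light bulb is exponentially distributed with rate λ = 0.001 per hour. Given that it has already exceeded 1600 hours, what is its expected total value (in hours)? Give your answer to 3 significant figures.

By memorylessness, E[X | X > 1600] = 1600 + 1/λ = 1600 + 1000 = 2600 hours.

2600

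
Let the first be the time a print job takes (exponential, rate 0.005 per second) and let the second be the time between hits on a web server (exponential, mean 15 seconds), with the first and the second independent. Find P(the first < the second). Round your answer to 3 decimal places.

λ_1 = 0.005, λ_2 = 1/15 = 0.0666667.
For independent exponentials, P(the first < the second) = λ_1/(λ_1+λ_2) = 0.005/0.0716667 ≈ 0.070.

0.070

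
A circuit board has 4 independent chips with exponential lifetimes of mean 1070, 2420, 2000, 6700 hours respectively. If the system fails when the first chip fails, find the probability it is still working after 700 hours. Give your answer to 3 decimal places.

The first failure time is exponential with rate Σλ_i = 1/1070 + 1/2420 + 1/2000 + 1/6700 = 0.00199706 per hour.
P(min > 700) = e^(−0.00199706·700) = e^(−1.3979) ≈ 0.247.

0.247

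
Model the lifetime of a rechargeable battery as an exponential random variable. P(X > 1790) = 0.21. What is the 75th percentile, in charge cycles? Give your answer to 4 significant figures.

e^(−λ·1790) = 0.21 ⇒ λ = −ln(0.21)/1790 = 0.00087187.
75th percentile: 1 − e^(−λt) = 0.75, t = −ln(0.25)/λ = 1590.02 charge cycles.

1590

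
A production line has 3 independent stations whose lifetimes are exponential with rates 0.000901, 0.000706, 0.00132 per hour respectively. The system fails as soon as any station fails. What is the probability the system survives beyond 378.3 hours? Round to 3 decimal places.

0.330

The time to first failure is exponential with rate Σλ = 0.000901 + 0.000706 + 0.00132 = 0.002927.
P(min > 378.3) = e^(−0.002927·378.3) = e^(−1.1073) ≈ 0.330.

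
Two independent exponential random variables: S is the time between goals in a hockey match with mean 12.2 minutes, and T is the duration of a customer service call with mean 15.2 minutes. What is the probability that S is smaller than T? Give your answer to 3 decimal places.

0.555

λ_1 = 1/12.2 = 0.0819672, λ_2 = 1/15.2 = 0.0657895.
For independent exponentials, P(S < T) = λ_1/(λ_1+λ_2) = 0.0819672/0.147757 ≈ 0.555.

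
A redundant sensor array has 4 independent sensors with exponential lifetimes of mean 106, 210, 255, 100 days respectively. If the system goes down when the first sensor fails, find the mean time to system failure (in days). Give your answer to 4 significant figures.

The first failure time is exponential with rate Σλ_i = 1/106 + 1/210 + 1/255 + 1/100 = 0.0281174 per day.
E[min] = 1/Σλ = 1/0.0281174 = 35.5651 days.

35.57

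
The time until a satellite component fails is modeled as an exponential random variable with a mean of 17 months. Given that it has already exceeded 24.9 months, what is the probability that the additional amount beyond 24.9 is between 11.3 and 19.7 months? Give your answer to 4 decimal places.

0.2006

The rate is λ = 1/17 = 0.0588235 per month.
Memoryless: the residual past 24.9 is again Exp(λ).
P(11.3 < residual < 19.7) = e^(−λ·11.3) − e^(−λ·19.7) = 0.51442 − 0.31386 ≈ 0.2006.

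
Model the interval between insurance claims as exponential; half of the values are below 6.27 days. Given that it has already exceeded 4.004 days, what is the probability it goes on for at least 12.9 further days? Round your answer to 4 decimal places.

For an exponential, median = ln(2)/λ, so λ = ln 2 / 6.27 = 0.11055 per day.
The exponential is memoryless, so the remaining time is again Exp(λ): the condition X > 4.004 is irrelevant.
P(X > 12.9) = e^(−1.4261) ≈ 0.2402.

0.2402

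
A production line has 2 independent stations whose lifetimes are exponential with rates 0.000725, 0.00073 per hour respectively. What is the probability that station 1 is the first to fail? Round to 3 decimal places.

0.498

The time to first failure is exponential with rate Σλ = 0.000725 + 0.00073 = 0.001455.
P(station 1 first) = λ_1/Σλ = 0.000725/0.001455 ≈ 0.498.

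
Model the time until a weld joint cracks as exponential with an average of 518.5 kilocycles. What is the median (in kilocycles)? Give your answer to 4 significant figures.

359.4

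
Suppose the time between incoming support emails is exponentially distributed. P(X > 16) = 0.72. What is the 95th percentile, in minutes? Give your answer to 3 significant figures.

146

e^(−λ·16) = 0.72 ⇒ λ = −ln(0.72)/16 = 0.0205315.
95th percentile: 1 − e^(−λt) = 0.95, t = −ln(0.05)/λ = 145.909 minutes.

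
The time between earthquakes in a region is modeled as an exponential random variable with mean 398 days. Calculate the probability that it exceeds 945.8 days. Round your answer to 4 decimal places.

The rate is λ = 1/398 = 0.00251256 per day.
P(X > 945.8) = e^(−λ·945.8) = e^(−2.3764) ≈ 0.0929.

0.0929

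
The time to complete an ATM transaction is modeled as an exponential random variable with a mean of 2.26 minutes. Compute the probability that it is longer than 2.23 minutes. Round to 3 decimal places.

0.373

The rate is λ = 1/2.26 = 0.442478 per minute.
P(X > 2.23) = e^(−λ·2.23) = e^(−0.98673) ≈ 0.373.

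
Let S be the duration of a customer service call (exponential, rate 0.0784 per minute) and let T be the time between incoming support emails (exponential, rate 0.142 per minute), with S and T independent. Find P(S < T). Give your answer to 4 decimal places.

λ_1 = 0.0784, λ_2 = 0.142.
For independent exponentials, P(S < T) = λ_1/(λ_1+λ_2) = 0.0784/0.2204 ≈ 0.3557.

0.3557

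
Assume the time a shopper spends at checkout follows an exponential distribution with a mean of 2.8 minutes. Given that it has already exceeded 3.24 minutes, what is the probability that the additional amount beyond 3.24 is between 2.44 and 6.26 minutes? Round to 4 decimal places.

0.3114

The rate is λ = 1/2.8 = 0.357143 per minute.
Memoryless: the residual past 3.24 is again Exp(λ).
P(2.44 < residual < 6.26) = e^(−λ·2.44) − e^(−λ·6.26) = 0.41835 − 0.10692 ≈ 0.3114.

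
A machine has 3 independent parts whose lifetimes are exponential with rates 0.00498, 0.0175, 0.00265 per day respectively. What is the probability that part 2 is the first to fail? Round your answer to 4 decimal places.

0.6964

The time to first failure is exponential with rate Σλ = 0.00498 + 0.0175 + 0.00265 = 0.02513.
P(part 2 first) = λ_2/Σλ = 0.0175/0.02513 ≈ 0.6964.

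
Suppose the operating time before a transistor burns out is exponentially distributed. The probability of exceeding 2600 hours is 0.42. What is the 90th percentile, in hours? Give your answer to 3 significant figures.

6900

e^(−λ·2600) = 0.42 ⇒ λ = −ln(0.42)/2600 = 0.000333654.
90th percentile: 1 − e^(−λt) = 0.9, t = −ln(0.1)/λ = 6901.12 hours.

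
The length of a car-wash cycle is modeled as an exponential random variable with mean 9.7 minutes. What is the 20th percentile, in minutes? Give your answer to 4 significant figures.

The rate is λ = 1/9.7 = 0.103093 per minute.
Set 1 − e^(−λt) = 0.2, so t = −ln(0.8)/λ = 0.22314/0.103093 ≈ 2.16449 minutes.

2.164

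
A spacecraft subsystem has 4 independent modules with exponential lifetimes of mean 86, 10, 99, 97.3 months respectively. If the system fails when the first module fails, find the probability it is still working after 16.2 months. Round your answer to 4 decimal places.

0.1178

The first failure time is exponential with rate Σλ_i = 1/86 + 1/10 + 1/99 + 1/97.3 = 0.132006 per month.
P(min > 16.2) = e^(−0.132006·16.2) = e^(−2.1385) ≈ 0.1178.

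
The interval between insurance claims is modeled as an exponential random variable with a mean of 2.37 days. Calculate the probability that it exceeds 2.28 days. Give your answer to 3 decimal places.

The rate is λ = 1/2.37 = 0.421941 per day.
P(X > 2.28) = e^(−λ·2.28) = e^(−0.96203) ≈ 0.382.

0.382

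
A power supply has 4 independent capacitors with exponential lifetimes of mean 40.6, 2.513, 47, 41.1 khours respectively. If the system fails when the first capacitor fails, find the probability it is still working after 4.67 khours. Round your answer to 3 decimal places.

0.112

The first failure time is exponential with rate Σλ_i = 1/40.6 + 1/2.513 + 1/47 + 1/41.1 = 0.468169 per khour.
P(min > 4.67) = e^(−0.468169·4.67) = e^(−2.1863) ≈ 0.112.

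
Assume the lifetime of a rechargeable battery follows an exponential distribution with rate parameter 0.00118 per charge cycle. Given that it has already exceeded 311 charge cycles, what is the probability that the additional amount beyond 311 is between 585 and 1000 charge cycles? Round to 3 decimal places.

Memoryless: the residual past 311 is again Exp(λ).
P(585 < residual < 1000) = e^(−λ·585) − e^(−λ·1000) = 0.50143 − 0.30728 ≈ 0.194.

0.194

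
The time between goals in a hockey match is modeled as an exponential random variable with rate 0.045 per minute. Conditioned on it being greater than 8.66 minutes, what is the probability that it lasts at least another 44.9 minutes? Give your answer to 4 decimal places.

The exponential is memoryless, so the remaining time is again Exp(λ): the condition X > 8.66 is irrelevant.
P(X > 44.9) = e^(−2.0205) ≈ 0.1326.

0.1326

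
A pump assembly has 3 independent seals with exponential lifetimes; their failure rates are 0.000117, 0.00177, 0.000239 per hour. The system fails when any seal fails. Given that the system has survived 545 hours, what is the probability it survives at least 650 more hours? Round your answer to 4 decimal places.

0.2511

Time to first failure ~ Exp(Σλ) with Σλ = 0.002126.
By memorylessness, P(T > 545+650 | T > 545) = P(T > 650) = e^(−0.002126·650) ≈ 0.2511.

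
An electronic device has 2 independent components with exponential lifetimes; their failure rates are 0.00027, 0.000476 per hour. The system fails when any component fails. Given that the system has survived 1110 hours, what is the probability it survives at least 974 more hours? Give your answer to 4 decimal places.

0.4835

Time to first failure ~ Exp(Σλ) with Σλ = 0.000746.
By memorylessness, P(T > 1110+974 | T > 1110) = P(T > 974) = e^(−0.000746·974) ≈ 0.4835.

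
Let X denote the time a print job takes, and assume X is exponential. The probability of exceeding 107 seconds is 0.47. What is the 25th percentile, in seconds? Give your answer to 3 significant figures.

40.8

e^(−λ·107) = 0.47 ⇒ λ = −ln(0.47)/107 = 0.00705629.
25th percentile: 1 − e^(−λt) = 0.25, t = −ln(0.75)/λ = 40.7696 seconds.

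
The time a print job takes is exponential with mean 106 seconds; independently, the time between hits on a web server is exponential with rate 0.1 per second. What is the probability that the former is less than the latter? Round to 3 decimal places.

0.086

λ_1 = 1/106 = 0.00943396, λ_2 = 0.1.
For independent exponentials, P(the former < the latter) = λ_1/(λ_1+λ_2) = 0.00943396/0.109434 ≈ 0.086.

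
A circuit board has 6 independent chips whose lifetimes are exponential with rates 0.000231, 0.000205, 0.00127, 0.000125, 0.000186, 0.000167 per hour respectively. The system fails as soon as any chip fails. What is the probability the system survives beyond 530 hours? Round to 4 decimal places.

0.3143

The time to first failure is exponential with rate Σλ = 0.000231 + 0.000205 + 0.00127 + 0.000125 + 0.000186 + 0.000167 = 0.002184.
P(min > 530) = e^(−0.002184·530) = e^(−1.1575) ≈ 0.3143.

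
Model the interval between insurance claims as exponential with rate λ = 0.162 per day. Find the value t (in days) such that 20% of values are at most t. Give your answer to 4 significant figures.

1.377

Set 1 − e^(−λt) = 0.2, so t = −ln(0.8)/λ = 0.22314/0.162 ≈ 1.37743 days.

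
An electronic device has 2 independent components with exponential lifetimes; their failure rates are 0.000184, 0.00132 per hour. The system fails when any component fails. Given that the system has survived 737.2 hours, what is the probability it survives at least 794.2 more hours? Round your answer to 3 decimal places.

0.303

Time to first failure ~ Exp(Σλ) with Σλ = 0.001504.
By memorylessness, P(T > 737.2+794.2 | T > 737.2) = P(T > 794.2) = e^(−0.001504·794.2) ≈ 0.303.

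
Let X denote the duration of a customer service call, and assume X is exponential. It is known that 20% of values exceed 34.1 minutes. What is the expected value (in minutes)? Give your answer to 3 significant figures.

e^(−λ·34.1) = 0.20 ⇒ λ = −ln(0.20)/34.1 = 0.0471976.
Mean = 1/λ = 21.1875 minutes.

21.2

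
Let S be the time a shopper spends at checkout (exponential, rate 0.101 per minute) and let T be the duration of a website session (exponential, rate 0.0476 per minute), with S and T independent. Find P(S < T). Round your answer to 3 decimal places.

λ_1 = 0.101, λ_2 = 0.0476.
For independent exponentials, P(S < T) = λ_1/(λ_1+λ_2) = 0.101/0.1486 ≈ 0.680.

0.680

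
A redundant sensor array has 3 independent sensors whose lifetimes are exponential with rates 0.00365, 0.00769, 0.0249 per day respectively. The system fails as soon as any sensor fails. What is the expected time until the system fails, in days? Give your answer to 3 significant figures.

27.6

The time to first failure is exponential with rate Σλ = 0.00365 + 0.00769 + 0.0249 = 0.03624.
E[min] = 1/Σλ = 1/0.03624 = 27.5938 days.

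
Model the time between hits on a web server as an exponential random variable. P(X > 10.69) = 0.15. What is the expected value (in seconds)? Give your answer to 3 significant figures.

5.63

e^(−λ·10.69) = 0.15 ⇒ λ = −ln(0.15)/10.69 = 0.177467.
Mean = 1/λ = 5.63486 seconds.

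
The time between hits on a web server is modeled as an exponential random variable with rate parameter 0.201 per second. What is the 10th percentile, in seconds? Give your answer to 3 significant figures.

0.524

Set 1 − e^(−λt) = 0.1, so t = −ln(0.9)/λ = 0.10536/0.201 ≈ 0.524182 seconds.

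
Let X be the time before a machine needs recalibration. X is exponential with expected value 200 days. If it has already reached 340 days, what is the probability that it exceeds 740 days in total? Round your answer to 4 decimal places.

The rate is λ = 1/200 = 0.005 per day.
The exponential is memoryless, so the remaining time is again Exp(λ): the condition X > 340 is irrelevant.
P(X > 400) = e^(−2) ≈ 0.1353.

0.1353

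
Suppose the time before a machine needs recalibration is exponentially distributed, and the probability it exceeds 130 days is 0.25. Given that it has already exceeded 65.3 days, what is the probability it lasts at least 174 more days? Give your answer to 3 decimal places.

0.156

From e^(−λ·130) = 0.25, λ = −ln(0.25)/130 = 0.0106638.
Memoryless: P(X > 65.3+174 | X > 65.3) = P(X > 174) = e^(−0.0106638·174) ≈ 0.156.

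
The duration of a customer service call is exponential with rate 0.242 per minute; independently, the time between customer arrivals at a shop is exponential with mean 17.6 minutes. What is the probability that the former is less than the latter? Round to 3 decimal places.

λ_1 = 0.242, λ_2 = 1/17.6 = 0.0568182.
For independent exponentials, P(the former < the latter) = λ_1/(λ_1+λ_2) = 0.242/0.298818 ≈ 0.810.

0.810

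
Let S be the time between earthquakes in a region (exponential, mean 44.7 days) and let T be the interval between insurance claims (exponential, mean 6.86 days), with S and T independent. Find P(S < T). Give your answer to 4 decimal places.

λ_1 = 1/44.7 = 0.0223714, λ_2 = 1/6.86 = 0.145773.
For independent exponentials, P(S < T) = λ_1/(λ_1+λ_2) = 0.0223714/0.168144 ≈ 0.1330.

0.1330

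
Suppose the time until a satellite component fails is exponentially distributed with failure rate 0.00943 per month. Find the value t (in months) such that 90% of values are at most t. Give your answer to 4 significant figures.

Set 1 − e^(−λt) = 0.9, so t = −ln(0.1)/λ = 2.3026/0.00943 ≈ 244.177 months.

244.2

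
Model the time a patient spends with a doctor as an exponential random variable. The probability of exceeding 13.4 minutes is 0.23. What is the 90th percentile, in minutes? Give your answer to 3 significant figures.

e^(−λ·13.4) = 0.23 ⇒ λ = −ln(0.23)/13.4 = 0.109677.
90th percentile: 1 − e^(−λt) = 0.9, t = −ln(0.1)/λ = 20.9942 minutes.

21.0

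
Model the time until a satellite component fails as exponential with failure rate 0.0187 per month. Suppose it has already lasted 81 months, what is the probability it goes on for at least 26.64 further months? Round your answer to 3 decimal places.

0.608

By the memoryless property, P(X > 81+26.64 | X > 81) = P(X > 26.64).
P(X > 26.64) = e^(−0.49817) ≈ 0.608.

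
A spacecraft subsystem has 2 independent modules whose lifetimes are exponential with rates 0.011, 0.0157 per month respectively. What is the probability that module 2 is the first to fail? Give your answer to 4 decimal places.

The time to first failure is exponential with rate Σλ = 0.011 + 0.0157 = 0.0267.
P(module 2 first) = λ_2/Σλ = 0.0157/0.0267 ≈ 0.5880.

0.5880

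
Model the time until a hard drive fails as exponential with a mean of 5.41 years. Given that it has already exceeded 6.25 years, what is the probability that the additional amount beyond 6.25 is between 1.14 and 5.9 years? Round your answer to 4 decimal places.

0.4740

The rate is λ = 1/5.41 = 0.184843 per year.
Memoryless: the residual past 6.25 is again Exp(λ).
P(1.14 < residual < 5.9) = e^(−λ·1.14) − e^(−λ·5.9) = 0.81000 − 0.33602 ≈ 0.4740.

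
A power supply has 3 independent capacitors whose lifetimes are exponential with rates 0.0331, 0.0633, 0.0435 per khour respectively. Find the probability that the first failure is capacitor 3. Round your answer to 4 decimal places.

0.3109

The time to first failure is exponential with rate Σλ = 0.0331 + 0.0633 + 0.0435 = 0.1399.
P(capacitor 3 first) = λ_3/Σλ = 0.0435/0.1399 ≈ 0.3109.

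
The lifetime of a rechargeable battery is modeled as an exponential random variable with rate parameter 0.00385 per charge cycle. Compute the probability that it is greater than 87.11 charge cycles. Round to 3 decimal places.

P(X > 87.11) = e^(−λ·87.11) = e^(−0.33537) ≈ 0.715.

0.715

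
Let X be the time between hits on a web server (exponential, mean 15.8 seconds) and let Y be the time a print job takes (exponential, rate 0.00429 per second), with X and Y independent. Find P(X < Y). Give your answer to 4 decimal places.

0.9365

λ_1 = 1/15.8 = 0.0632911, λ_2 = 0.00429.
For independent exponentials, P(X < Y) = λ_1/(λ_1+λ_2) = 0.0632911/0.0675811 ≈ 0.9365.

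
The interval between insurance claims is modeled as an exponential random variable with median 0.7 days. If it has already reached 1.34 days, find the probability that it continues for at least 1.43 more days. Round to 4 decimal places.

For an exponential, median = ln(2)/λ, so λ = ln 2 / 0.7 = 0.99021 per day.
By the memoryless property, P(X > 1.34+1.43 | X > 1.34) = P(X > 1.43).
P(X > 1.43) = e^(−1.416) ≈ 0.2427.

0.2427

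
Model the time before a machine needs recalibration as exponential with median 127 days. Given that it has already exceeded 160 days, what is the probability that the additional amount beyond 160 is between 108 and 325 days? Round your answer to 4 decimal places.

0.3849

For an exponential, median = ln(2)/λ, so λ = ln 2 / 127 = 0.00545785 per day.
Memoryless: the residual past 160 is again Exp(λ).
P(108 < residual < 325) = e^(−λ·108) − e^(−λ·325) = 0.55463 − 0.16969 ≈ 0.3849.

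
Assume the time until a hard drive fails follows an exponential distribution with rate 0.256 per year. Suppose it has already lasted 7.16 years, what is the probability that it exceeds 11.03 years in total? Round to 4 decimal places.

The exponential is memoryless, so the remaining time is again Exp(λ): the condition X > 7.16 is irrelevant.
P(X > 3.87) = e^(−0.99072) ≈ 0.3713.

0.3713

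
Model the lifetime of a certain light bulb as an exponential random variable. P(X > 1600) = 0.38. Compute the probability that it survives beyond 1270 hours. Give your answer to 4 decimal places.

0.4639

e^(−λ·1600) = 0.38 ⇒ λ = −ln(0.38)/1600 = 0.00060474.
P(X > 1270) = e^(−0.00060474·1270) = e^(−0.76802) ≈ 0.4639.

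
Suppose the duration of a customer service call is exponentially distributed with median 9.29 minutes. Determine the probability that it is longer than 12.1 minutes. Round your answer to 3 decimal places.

For an exponential, median = ln(2)/λ, so λ = ln 2 / 9.29 = 0.0746122 per minute.
P(X > 12.1) = e^(−λ·12.1) = e^(−0.90281) ≈ 0.405.

0.405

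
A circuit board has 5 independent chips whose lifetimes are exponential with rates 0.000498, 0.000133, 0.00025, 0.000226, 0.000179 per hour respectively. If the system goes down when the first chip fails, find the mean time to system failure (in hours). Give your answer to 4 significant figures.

777.6

The time to first failure is exponential with rate Σλ = 0.000498 + 0.000133 + 0.00025 + 0.000226 + 0.000179 = 0.001286.
E[min] = 1/Σλ = 1/0.001286 = 777.605 hours.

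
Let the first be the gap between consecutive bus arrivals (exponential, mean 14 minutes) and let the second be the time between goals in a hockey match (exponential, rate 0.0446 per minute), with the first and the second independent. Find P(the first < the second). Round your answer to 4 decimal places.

0.6156

λ_1 = 1/14 = 0.0714286, λ_2 = 0.0446.
For independent exponentials, P(the first < the second) = λ_1/(λ_1+λ_2) = 0.0714286/0.116029 ≈ 0.6156.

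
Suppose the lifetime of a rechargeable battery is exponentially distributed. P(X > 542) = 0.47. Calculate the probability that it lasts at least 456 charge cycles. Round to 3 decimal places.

0.530

e^(−λ·542) = 0.47 ⇒ λ = −ln(0.47)/542 = 0.00139303.
P(X > 456) = e^(−0.00139303·456) = e^(−0.63522) ≈ 0.530.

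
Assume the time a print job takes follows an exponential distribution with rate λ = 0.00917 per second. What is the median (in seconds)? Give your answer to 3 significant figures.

75.6

Set 1 − e^(−λt) = 0.5, so t = −ln(0.5)/λ = 0.69315/0.00917 ≈ 75.5886 seconds.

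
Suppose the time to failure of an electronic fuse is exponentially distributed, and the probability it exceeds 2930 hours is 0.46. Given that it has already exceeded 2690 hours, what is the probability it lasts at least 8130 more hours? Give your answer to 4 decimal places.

From e^(−λ·2930) = 0.46, λ = −ln(0.46)/2930 = 0.000265027.
Memoryless: P(X > 2690+8130 | X > 2690) = P(X > 8130) = e^(−0.000265027·8130) ≈ 0.1159.

0.1159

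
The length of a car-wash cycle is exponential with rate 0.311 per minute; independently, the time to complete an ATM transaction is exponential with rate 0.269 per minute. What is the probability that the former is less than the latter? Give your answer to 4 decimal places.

λ_1 = 0.311, λ_2 = 0.269.
For independent exponentials, P(the former < the latter) = λ_1/(λ_1+λ_2) = 0.311/0.58 ≈ 0.5362.

0.5362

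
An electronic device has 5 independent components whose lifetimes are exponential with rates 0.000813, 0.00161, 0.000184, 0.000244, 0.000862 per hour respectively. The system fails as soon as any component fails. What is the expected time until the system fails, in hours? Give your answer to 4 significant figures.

269.3

The time to first failure is exponential with rate Σλ = 0.000813 + 0.00161 + 0.000184 + 0.000244 + 0.000862 = 0.003713.
E[min] = 1/Σλ = 1/0.003713 = 269.324 hours.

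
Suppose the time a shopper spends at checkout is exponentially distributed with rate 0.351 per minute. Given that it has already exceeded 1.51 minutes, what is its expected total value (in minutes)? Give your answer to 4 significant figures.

4.359

By memorylessness, E[X | X > 1.51] = 1.51 + 1/λ = 1.51 + 2.849 = 4.359 minutes.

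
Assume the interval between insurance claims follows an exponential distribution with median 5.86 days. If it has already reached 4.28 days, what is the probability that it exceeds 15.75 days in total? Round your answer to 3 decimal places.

0.258

For an exponential, median = ln(2)/λ, so λ = ln 2 / 5.86 = 0.118285 per day.
By the memoryless property, P(X > 4.28+11.47 | X > 4.28) = P(X > 11.47).
P(X > 11.47) = e^(−1.3567) ≈ 0.258.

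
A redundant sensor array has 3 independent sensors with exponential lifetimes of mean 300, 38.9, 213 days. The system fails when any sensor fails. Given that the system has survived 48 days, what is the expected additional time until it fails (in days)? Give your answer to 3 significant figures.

29.6

First-failure rate Σλ = 1/300 + 1/38.9 + 1/213 = 0.0337351.
By memorylessness the expected residual is 1/Σλ = 29.6427 days, regardless of the 48 already elapsed.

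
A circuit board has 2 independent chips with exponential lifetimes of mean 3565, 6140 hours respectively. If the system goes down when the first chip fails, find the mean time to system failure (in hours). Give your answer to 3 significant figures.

The first failure time is exponential with rate Σλ_i = 1/3565 + 1/6140 = 0.000443371 per hour.
E[min] = 1/Σλ = 1/0.000443371 = 2255.45 hours.

2260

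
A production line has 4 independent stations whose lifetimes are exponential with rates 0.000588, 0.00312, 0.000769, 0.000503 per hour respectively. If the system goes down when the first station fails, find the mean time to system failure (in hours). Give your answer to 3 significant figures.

201

The time to first failure is exponential with rate Σλ = 0.000588 + 0.00312 + 0.000769 + 0.000503 = 0.00498.
E[min] = 1/Σλ = 1/0.00498 = 200.803 hours.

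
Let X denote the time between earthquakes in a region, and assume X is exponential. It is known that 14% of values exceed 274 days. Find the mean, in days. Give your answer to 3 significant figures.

139

e^(−λ·274) = 0.14 ⇒ λ = −ln(0.14)/274 = 0.00717559.
Mean = 1/λ = 139.361 days.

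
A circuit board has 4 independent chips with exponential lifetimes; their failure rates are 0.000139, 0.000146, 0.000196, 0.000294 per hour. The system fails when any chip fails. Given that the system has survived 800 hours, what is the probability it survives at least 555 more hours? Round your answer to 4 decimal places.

0.6504

Time to first failure ~ Exp(Σλ) with Σλ = 0.000775.
By memorylessness, P(T > 800+555 | T > 800) = P(T > 555) = e^(−0.000775·555) ≈ 0.6504.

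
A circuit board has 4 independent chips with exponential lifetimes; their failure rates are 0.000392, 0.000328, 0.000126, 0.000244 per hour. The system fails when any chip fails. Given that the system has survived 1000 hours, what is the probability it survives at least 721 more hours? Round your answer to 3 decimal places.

Time to first failure ~ Exp(Σλ) with Σλ = 0.00109.
By memorylessness, P(T > 1000+721 | T > 1000) = P(T > 721) = e^(−0.00109·721) ≈ 0.456.

0.456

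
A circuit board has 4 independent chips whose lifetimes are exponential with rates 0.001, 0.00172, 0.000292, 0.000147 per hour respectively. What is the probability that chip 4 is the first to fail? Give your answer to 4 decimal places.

0.0465

The time to first failure is exponential with rate Σλ = 0.001 + 0.00172 + 0.000292 + 0.000147 = 0.003159.
P(chip 4 first) = λ_4/Σλ = 0.000147/0.003159 ≈ 0.0465.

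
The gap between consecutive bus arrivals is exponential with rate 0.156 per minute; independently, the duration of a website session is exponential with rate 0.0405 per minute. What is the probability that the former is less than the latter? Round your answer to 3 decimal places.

λ_1 = 0.156, λ_2 = 0.0405.
For independent exponentials, P(the former < the latter) = λ_1/(λ_1+λ_2) = 0.156/0.1965 ≈ 0.794.

0.794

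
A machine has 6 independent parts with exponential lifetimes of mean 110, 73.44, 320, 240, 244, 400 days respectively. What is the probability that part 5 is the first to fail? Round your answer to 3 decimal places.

0.112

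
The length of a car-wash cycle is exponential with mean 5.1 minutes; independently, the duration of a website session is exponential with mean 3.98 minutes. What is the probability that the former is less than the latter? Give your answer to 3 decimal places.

λ_1 = 1/5.1 = 0.196078, λ_2 = 1/3.98 = 0.251256.
For independent exponentials, P(the former < the latter) = λ_1/(λ_1+λ_2) = 0.196078/0.447335 ≈ 0.438.

0.438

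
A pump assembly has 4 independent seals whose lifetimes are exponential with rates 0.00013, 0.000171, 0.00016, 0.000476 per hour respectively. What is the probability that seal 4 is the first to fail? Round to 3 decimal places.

The time to first failure is exponential with rate Σλ = 0.00013 + 0.000171 + 0.00016 + 0.000476 = 0.000937.
P(seal 4 first) = λ_4/Σλ = 0.000476/0.000937 ≈ 0.508.

0.508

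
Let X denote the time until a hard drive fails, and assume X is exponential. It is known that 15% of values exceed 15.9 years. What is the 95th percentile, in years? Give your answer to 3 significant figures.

e^(−λ·15.9) = 0.15 ⇒ λ = −ln(0.15)/15.9 = 0.119316.
95th percentile: 1 − e^(−λt) = 0.95, t = −ln(0.05)/λ = 25.1076 years.

25.1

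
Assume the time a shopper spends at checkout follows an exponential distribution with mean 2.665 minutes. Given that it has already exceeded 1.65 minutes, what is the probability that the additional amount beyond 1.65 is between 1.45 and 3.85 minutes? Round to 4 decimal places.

0.3445

The rate is λ = 1/2.665 = 0.375235 per minute.
Memoryless: the residual past 1.65 is again Exp(λ).
P(1.45 < residual < 3.85) = e^(−λ·1.45) − e^(−λ·3.85) = 0.58037 − 0.23583 ≈ 0.3445.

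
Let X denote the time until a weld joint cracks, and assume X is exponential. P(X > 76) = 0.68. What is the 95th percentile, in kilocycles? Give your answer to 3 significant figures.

590

e^(−λ·76) = 0.68 ⇒ λ = −ln(0.68)/76 = 0.00507451.
95th percentile: 1 − e^(−λt) = 0.95, t = −ln(0.05)/λ = 590.35 kilocycles.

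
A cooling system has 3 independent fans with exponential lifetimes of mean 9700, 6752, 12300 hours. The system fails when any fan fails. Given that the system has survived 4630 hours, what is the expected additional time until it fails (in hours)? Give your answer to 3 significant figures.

3010

First-failure rate Σλ = 1/9700 + 1/6752 + 1/12300 = 0.000332498.
By memorylessness the expected residual is 1/Σλ = 3007.54 hours, regardless of the 4630 already elapsed.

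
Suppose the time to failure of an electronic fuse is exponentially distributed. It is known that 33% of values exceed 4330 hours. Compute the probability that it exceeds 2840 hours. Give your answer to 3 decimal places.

e^(−λ·4330) = 0.33 ⇒ λ = −ln(0.33)/4330 = 0.000256042.
P(X > 2840) = e^(−0.000256042·2840) = e^(−0.72716) ≈ 0.483.

0.483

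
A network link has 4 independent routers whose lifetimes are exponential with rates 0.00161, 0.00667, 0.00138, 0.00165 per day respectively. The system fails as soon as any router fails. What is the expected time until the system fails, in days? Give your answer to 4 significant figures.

88.42

The time to first failure is exponential with rate Σλ = 0.00161 + 0.00667 + 0.00138 + 0.00165 = 0.01131.
E[min] = 1/Σλ = 1/0.01131 = 88.4173 days.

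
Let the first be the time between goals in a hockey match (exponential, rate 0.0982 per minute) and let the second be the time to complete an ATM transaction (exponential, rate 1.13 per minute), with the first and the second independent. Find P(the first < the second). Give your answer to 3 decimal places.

λ_1 = 0.0982, λ_2 = 1.13.
For independent exponentials, P(the first < the second) = λ_1/(λ_1+λ_2) = 0.0982/1.2282 ≈ 0.080.

0.080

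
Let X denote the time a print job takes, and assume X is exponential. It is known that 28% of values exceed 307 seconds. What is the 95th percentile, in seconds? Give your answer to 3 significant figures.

722

e^(−λ·307) = 0.28 ⇒ λ = −ln(0.28)/307 = 0.00414647.
95th percentile: 1 − e^(−λt) = 0.95, t = −ln(0.05)/λ = 722.478 seconds.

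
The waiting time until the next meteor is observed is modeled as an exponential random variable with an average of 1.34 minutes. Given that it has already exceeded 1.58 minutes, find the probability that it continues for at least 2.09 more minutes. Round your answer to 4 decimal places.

The rate is λ = 1/1.34 = 0.746269 per minute.
P(X > s+t | X > s) = e^(−λ(s+t))/e^(−λs) = e^(−λt), independent of s = 1.58.
P(X > 2.09) = e^(−1.5597) ≈ 0.2102.

0.2102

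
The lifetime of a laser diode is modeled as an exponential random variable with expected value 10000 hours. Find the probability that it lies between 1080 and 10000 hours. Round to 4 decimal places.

The rate is λ = 1/10000 = 0.0001 per hour.
P(1080 < X < 10000) = e^(−λ·1080) − e^(−λ·10000) = 0.89763 − 0.36788 ≈ 0.5297.

0.5297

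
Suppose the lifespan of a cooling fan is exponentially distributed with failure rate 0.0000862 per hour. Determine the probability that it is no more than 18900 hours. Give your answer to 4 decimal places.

0.8039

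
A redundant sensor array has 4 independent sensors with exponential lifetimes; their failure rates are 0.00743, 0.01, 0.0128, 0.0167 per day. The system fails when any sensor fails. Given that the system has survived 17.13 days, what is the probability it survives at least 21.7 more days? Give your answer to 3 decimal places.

0.361

Time to first failure ~ Exp(Σλ) with Σλ = 0.04693.
By memorylessness, P(T > 17.13+21.7 | T > 17.13) = P(T > 21.7) = e^(−0.04693·21.7) ≈ 0.361.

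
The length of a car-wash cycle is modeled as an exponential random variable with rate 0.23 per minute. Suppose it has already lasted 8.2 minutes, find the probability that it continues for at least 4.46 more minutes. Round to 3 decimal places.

0.359

The exponential is memoryless, so the remaining time is again Exp(λ): the condition X > 8.2 is irrelevant.
P(X > 4.46) = e^(−1.0258) ≈ 0.359.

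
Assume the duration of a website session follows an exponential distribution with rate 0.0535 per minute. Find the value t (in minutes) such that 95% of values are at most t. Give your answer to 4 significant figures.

55.99

Set 1 − e^(−λt) = 0.95, so t = −ln(0.05)/λ = 2.9957/0.0535 ≈ 55.995 minutes.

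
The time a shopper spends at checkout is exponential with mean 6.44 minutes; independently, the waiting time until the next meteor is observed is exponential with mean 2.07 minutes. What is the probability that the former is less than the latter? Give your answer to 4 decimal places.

0.2432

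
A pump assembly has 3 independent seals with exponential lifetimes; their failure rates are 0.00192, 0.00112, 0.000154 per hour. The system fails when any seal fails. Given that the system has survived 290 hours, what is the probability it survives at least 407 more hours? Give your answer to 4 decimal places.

0.2725

Time to first failure ~ Exp(Σλ) with Σλ = 0.003194.
By memorylessness, P(T > 290+407 | T > 290) = P(T > 407) = e^(−0.003194·407) ≈ 0.2725.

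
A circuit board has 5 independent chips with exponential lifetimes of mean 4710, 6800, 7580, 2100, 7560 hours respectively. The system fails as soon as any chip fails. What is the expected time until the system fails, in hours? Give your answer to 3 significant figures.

909

The first failure time is exponential with rate Σλ_i = 1/4710 + 1/6800 + 1/7580 + 1/2100 + 1/7560 = 0.00109976 per hour.
E[min] = 1/Σλ = 1/0.00109976 = 909.285 hours.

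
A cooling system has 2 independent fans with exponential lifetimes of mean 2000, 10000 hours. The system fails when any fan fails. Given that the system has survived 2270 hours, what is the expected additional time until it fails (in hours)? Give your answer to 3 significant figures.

1670

First-failure rate Σλ = 1/2000 + 1/10000 = 0.0006.
By memorylessness the expected residual is 1/Σλ = 1666.67 hours, regardless of the 2270 already elapsed.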